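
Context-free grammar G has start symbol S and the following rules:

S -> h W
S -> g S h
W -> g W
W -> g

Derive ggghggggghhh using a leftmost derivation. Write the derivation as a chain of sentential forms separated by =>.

S => gSh   [S -> g S h]
gSh => ggShh   [S -> g S h]
ggShh => gggShhh   [S -> g S h]
gggShhh => ggghWhhh   [S -> h W]
ggghWhhh => ggghgWhhh   [W -> g W]
ggghgWhhh => ggghggWhhh   [W -> g W]
ggghggWhhh => ggghgggWhhh   [W -> g W]
ggghgggWhhh => ggghggggWhhh   [W -> g W]
ggghggggWhhh => ggghggggghhh   [W -> g]

S=>gSh=>ggShh=>gggShhh=>ggghWhhh=>ggghgWhhh=>ggghggWhhh=>ggghgggWhhh=>ggghggggWhhh=>ggghggggghhh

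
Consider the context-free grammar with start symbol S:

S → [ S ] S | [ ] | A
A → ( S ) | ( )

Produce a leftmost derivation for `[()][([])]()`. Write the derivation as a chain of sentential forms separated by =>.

S => [S]S => [A]S => [()]S => [()][S]S => [()][A]S => [()][(S)]S => [()][([])]S => [()][([])]A => [()][([])]()

S => [S]S   [S → [ S ] S]
[S]S => [A]S   [S → A]
[A]S => [()]S   [A → ( )]
[()]S => [()][S]S   [S → [ S ] S]
[()][S]S => [()][A]S   [S → A]
[()][A]S => [()][(S)]S   [A → ( S )]
[()][(S)]S => [()][([])]S   [S → [ ]]
[()][([])]S => [()][([])]A   [S → A]
[()][([])]A => [()][([])]()   [A → ( )]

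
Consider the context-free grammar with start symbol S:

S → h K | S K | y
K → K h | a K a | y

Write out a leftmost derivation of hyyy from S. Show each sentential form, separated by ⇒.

S⇒SK⇒SKK⇒hKKK⇒hyKK⇒hyyK⇒hyyy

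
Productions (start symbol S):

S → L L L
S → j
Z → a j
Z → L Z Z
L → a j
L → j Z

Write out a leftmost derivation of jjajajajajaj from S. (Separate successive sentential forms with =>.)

S => LLL   [S → L L L]
LLL => jZLL   [L → j Z]
jZLL => jLZZLL   [Z → L Z Z]
jLZZLL => jjZZZLL   [L → j Z]
jjZZZLL => jjajZZLL   [Z → a j]
jjajZZLL => jjajajZLL   [Z → a j]
jjajajZLL => jjajajajLL   [Z → a j]
jjajajajLL => jjajajajajL   [L → a j]
jjajajajajL => jjajajajajaj   [L → a j]

S=>LLL=>jZLL=>jLZZLL=>jjZZZLL=>jjajZZLL=>jjajajZLL=>jjajajajLL=>jjajajajajL=>jjajajajajaj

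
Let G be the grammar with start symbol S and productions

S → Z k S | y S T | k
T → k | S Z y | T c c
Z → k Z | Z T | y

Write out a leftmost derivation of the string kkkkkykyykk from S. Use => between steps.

S=>ZkS=>kZkS=>kkZkS=>kkZTkS=>kkkZTkS=>kkkkZTkS=>kkkkkZTkS=>kkkkkyTkS=>kkkkkySZykS=>kkkkkykZykS=>kkkkkykyykS=>kkkkkykyykk

S => ZkS   [S → Z k S]
ZkS => kZkS   [Z → k Z]
kZkS => kkZkS   [Z → k Z]
kkZkS => kkZTkS   [Z → Z T]
kkZTkS => kkkZTkS   [Z → k Z]
kkkZTkS => kkkkZTkS   [Z → k Z]
kkkkZTkS => kkkkkZTkS   [Z → k Z]
kkkkkZTkS => kkkkkyTkS   [Z → y]
kkkkkyTkS => kkkkkySZykS   [T → S Z y]
kkkkkySZykS => kkkkkykZykS   [S → k]
kkkkkykZykS => kkkkkykyykS   [Z → y]
kkkkkykyykS => kkkkkykyykk   [S → k]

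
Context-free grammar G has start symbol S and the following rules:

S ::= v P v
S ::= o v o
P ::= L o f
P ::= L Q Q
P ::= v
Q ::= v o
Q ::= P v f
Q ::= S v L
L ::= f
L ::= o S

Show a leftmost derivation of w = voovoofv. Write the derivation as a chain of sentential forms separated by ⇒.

S ⇒ vPv   [S ::= v P v]
vPv ⇒ vLofv   [P ::= L o f]
vLofv ⇒ voSofv   [L ::= o S]
voSofv ⇒ voovoofv   [S ::= o v o]

S ⇒ vPv ⇒ vLofv ⇒ voSofv ⇒ voovoofv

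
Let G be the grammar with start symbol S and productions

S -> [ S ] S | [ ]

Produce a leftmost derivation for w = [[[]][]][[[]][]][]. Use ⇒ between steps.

S⇒[S]S⇒[[S]S]S⇒[[[]]S]S⇒[[[]][]]S⇒[[[]][]][S]S⇒[[[]][]][[S]S]S⇒[[[]][]][[[]]S]S⇒[[[]][]][[[]][]]S⇒[[[]][]][[[]][]][]

S ⇒ [S]S   [S -> [ S ] S]
[S]S ⇒ [[S]S]S   [S -> [ S ] S]
[[S]S]S ⇒ [[[]]S]S   [S -> [ ]]
[[[]]S]S ⇒ [[[]][]]S   [S -> [ ]]
[[[]][]]S ⇒ [[[]][]][S]S   [S -> [ S ] S]
[[[]][]][S]S ⇒ [[[]][]][[S]S]S   [S -> [ S ] S]
[[[]][]][[S]S]S ⇒ [[[]][]][[[]]S]S   [S -> [ ]]
[[[]][]][[[]]S]S ⇒ [[[]][]][[[]][]]S   [S -> [ ]]
[[[]][]][[[]][]]S ⇒ [[[]][]][[[]][]][]   [S -> [ ]]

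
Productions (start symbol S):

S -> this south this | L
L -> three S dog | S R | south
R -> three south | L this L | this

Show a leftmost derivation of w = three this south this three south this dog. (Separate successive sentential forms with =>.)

S => L   [S -> L]
L => three S dog   [L -> three S dog]
three S dog => three L dog   [S -> L]
three L dog => three S R dog   [L -> S R]
three S R dog => three L R dog   [S -> L]
three L R dog => three S R R dog   [L -> S R]
three S R R dog => three this south this R R dog   [S -> this south this]
three this south this R R dog => three this south this three south R dog   [R -> three south]
three this south this three south R dog => three this south this three south this dog   [R -> this]

S => L => three S dog => three L dog => three S R dog => three L R dog => three S R R dog => three this south this R R dog => three this south this three south R dog => three this south this three south this dog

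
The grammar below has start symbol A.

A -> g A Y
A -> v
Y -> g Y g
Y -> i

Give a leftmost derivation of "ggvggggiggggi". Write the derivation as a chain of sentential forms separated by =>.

A => gAY => ggAYY => ggvYY => ggvgYgY => ggvggYggY => ggvgggYgggY => ggvggggYggggY => ggvggggiggggY => ggvggggiggggi

A => gAY   [A -> g A Y]
gAY => ggAYY   [A -> g A Y]
ggAYY => ggvYY   [A -> v]
ggvYY => ggvgYgY   [Y -> g Y g]
ggvgYgY => ggvggYggY   [Y -> g Y g]
ggvggYggY => ggvgggYgggY   [Y -> g Y g]
ggvgggYgggY => ggvggggYggggY   [Y -> g Y g]
ggvggggYggggY => ggvggggiggggY   [Y -> i]
ggvggggiggggY => ggvggggiggggi   [Y -> i]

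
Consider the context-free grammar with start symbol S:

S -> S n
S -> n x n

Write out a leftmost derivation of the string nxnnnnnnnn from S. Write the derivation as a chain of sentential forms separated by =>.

S => Sn => Snn => Snnn => Snnnn => Snnnnn => Snnnnnn => Snnnnnnn => nxnnnnnnnn

S => Sn   [S -> S n]
Sn => Snn   [S -> S n]
Snn => Snnn   [S -> S n]
Snnn => Snnnn   [S -> S n]
Snnnn => Snnnnn   [S -> S n]
Snnnnn => Snnnnnn   [S -> S n]
Snnnnnn => Snnnnnnn   [S -> S n]
Snnnnnnn => nxnnnnnnnn   [S -> n x n]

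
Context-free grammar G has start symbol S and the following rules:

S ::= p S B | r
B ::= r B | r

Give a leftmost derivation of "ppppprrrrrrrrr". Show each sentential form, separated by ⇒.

S⇒pSB⇒ppSBB⇒pppSBBB⇒ppppSBBBB⇒pppppSBBBBB⇒ppppprBBBBB⇒ppppprrBBBBB⇒ppppprrrBBBBB⇒ppppprrrrBBBBB⇒ppppprrrrrBBBB⇒ppppprrrrrrBBB⇒ppppprrrrrrrBB⇒ppppprrrrrrrrB⇒ppppprrrrrrrrr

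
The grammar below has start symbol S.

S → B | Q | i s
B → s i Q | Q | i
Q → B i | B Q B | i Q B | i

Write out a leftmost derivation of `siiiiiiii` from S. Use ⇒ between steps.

S ⇒ B ⇒ siQ ⇒ siBQB ⇒ siQQB ⇒ siiQBQB ⇒ siiBQBBQB ⇒ siiiQBBQB ⇒ siiiiBBQB ⇒ siiiiiBQB ⇒ siiiiiiQB ⇒ siiiiiiiB ⇒ siiiiiiii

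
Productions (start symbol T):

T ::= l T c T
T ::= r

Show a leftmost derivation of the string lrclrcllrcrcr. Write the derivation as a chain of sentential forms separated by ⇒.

T ⇒ lTcT ⇒ lrcT ⇒ lrclTcT ⇒ lrclrcT ⇒ lrclrclTcT ⇒ lrclrcllTcTcT ⇒ lrclrcllrcTcT ⇒ lrclrcllrcrcT ⇒ lrclrcllrcrcr

T ⇒ lTcT   [T ::= l T c T]
lTcT ⇒ lrcT   [T ::= r]
lrcT ⇒ lrclTcT   [T ::= l T c T]
lrclTcT ⇒ lrclrcT   [T ::= r]
lrclrcT ⇒ lrclrclTcT   [T ::= l T c T]
lrclrclTcT ⇒ lrclrcllTcTcT   [T ::= l T c T]
lrclrcllTcTcT ⇒ lrclrcllrcTcT   [T ::= r]
lrclrcllrcTcT ⇒ lrclrcllrcrcT   [T ::= r]
lrclrcllrcrcT ⇒ lrclrcllrcrcr   [T ::= r]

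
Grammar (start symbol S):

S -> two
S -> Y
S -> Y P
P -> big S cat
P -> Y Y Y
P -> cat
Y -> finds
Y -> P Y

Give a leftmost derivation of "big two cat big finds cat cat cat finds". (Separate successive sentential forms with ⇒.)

S ⇒ Y   [S -> Y]
Y ⇒ P Y   [Y -> P Y]
P Y ⇒ big S cat Y   [P -> big S cat]
big S cat Y ⇒ big two cat Y   [S -> two]
big two cat Y ⇒ big two cat P Y   [Y -> P Y]
big two cat P Y ⇒ big two cat big S cat Y   [P -> big S cat]
big two cat big S cat Y ⇒ big two cat big Y P cat Y   [S -> Y P]
big two cat big Y P cat Y ⇒ big two cat big finds P cat Y   [Y -> finds]
big two cat big finds P cat Y ⇒ big two cat big finds cat cat Y   [P -> cat]
big two cat big finds cat cat Y ⇒ big two cat big finds cat cat P Y   [Y -> P Y]
big two cat big finds cat cat P Y ⇒ big two cat big finds cat cat cat Y   [P -> cat]
big two cat big finds cat cat cat Y ⇒ big two cat big finds cat cat cat finds   [Y -> finds]

S ⇒ Y ⇒ P Y ⇒ big S cat Y ⇒ big two cat Y ⇒ big two cat P Y ⇒ big two cat big S cat Y ⇒ big two cat big Y P cat Y ⇒ big two cat big finds P cat Y ⇒ big two cat big finds cat cat Y ⇒ big two cat big finds cat cat P Y ⇒ big two cat big finds cat cat cat Y ⇒ big two cat big finds cat cat cat finds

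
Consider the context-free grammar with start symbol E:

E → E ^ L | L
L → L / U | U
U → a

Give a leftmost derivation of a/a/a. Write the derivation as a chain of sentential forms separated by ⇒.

E ⇒ L ⇒ L/U ⇒ L/U/U ⇒ U/U/U ⇒ a/U/U ⇒ a/a/U ⇒ a/a/a

E ⇒ L   [E → L]
L ⇒ L/U   [L → L / U]
L/U ⇒ L/U/U   [L → L / U]
L/U/U ⇒ U/U/U   [L → U]
U/U/U ⇒ a/U/U   [U → a]
a/U/U ⇒ a/a/U   [U → a]
a/a/U ⇒ a/a/a   [U → a]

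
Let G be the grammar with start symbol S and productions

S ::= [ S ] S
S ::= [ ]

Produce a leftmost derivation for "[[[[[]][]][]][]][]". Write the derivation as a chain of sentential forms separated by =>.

S => [S]S => [[S]S]S => [[[S]S]S]S => [[[[S]S]S]S]S => [[[[[]]S]S]S]S => [[[[[]][]]S]S]S => [[[[[]][]][]]S]S => [[[[[]][]][]][]]S => [[[[[]][]][]][]][]

S => [S]S   [S ::= [ S ] S]
[S]S => [[S]S]S   [S ::= [ S ] S]
[[S]S]S => [[[S]S]S]S   [S ::= [ S ] S]
[[[S]S]S]S => [[[[S]S]S]S]S   [S ::= [ S ] S]
[[[[S]S]S]S]S => [[[[[]]S]S]S]S   [S ::= [ ]]
[[[[[]]S]S]S]S => [[[[[]][]]S]S]S   [S ::= [ ]]
[[[[[]][]]S]S]S => [[[[[]][]][]]S]S   [S ::= [ ]]
[[[[[]][]][]]S]S => [[[[[]][]][]][]]S   [S ::= [ ]]
[[[[[]][]][]][]]S => [[[[[]][]][]][]][]   [S ::= [ ]]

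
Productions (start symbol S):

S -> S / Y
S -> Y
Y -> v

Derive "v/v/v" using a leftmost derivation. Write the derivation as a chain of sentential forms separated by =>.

S => S/Y   [S -> S / Y]
S/Y => S/Y/Y   [S -> S / Y]
S/Y/Y => Y/Y/Y   [S -> Y]
Y/Y/Y => v/Y/Y   [Y -> v]
v/Y/Y => v/v/Y   [Y -> v]
v/v/Y => v/v/v   [Y -> v]

S => S/Y => S/Y/Y => Y/Y/Y => v/Y/Y => v/v/Y => v/v/v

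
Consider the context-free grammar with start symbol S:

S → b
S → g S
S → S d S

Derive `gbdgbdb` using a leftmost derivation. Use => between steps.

S=>gS=>gSdS=>gbdS=>gbdSdS=>gbdgSdS=>gbdgbdS=>gbdgbdb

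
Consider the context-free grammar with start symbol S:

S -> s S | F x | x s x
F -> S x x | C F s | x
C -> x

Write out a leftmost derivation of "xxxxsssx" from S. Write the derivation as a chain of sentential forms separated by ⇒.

S⇒Fx⇒CFsx⇒xFsx⇒xCFssx⇒xxFssx⇒xxCFsssx⇒xxxFsssx⇒xxxxsssx

S ⇒ Fx   [S -> F x]
Fx ⇒ CFsx   [F -> C F s]
CFsx ⇒ xFsx   [C -> x]
xFsx ⇒ xCFssx   [F -> C F s]
xCFssx ⇒ xxFssx   [C -> x]
xxFssx ⇒ xxCFsssx   [F -> C F s]
xxCFsssx ⇒ xxxFsssx   [C -> x]
xxxFsssx ⇒ xxxxsssx   [F -> x]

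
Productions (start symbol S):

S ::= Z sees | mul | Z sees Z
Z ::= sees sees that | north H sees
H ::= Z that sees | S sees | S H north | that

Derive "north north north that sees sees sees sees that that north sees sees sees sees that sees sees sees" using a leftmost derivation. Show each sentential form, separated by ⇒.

S ⇒ Z sees   [S ::= Z sees]
Z sees ⇒ north H sees sees   [Z ::= north H sees]
north H sees sees ⇒ north S sees sees sees   [H ::= S sees]
north S sees sees sees ⇒ north Z sees Z sees sees sees   [S ::= Z sees Z]
north Z sees Z sees sees sees ⇒ north north H sees sees Z sees sees sees   [Z ::= north H sees]
north north H sees sees Z sees sees sees ⇒ north north S H north sees sees Z sees sees sees   [H ::= S H north]
north north S H north sees sees Z sees sees sees ⇒ north north Z sees Z H north sees sees Z sees sees sees   [S ::= Z sees Z]
north north Z sees Z H north sees sees Z sees sees sees ⇒ north north north H sees sees Z H north sees sees Z sees sees sees   [Z ::= north H sees]
north north north H sees sees Z H north sees sees Z sees sees sees ⇒ north north north that sees sees Z H north sees sees Z sees sees sees   [H ::= that]
north north north that sees sees Z H north sees sees Z sees sees sees ⇒ north north north that sees sees sees sees that H north sees sees Z sees sees sees   [Z ::= sees sees that]
north north north that sees sees sees sees that H north sees sees Z sees sees sees ⇒ north north north that sees sees sees sees that that north sees sees Z sees sees sees   [H ::= that]
north north north that sees sees sees sees that that north sees sees Z sees sees sees ⇒ north north north that sees sees sees sees that that north sees sees sees sees that sees sees sees   [Z ::= sees sees that]

S ⇒ Z sees ⇒ north H sees sees ⇒ north S sees sees sees ⇒ north Z sees Z sees sees sees ⇒ north north H sees sees Z sees sees sees ⇒ north north S H north sees sees Z sees sees sees ⇒ north north Z sees Z H north sees sees Z sees sees sees ⇒ north north north H sees sees Z H north sees sees Z sees sees sees ⇒ north north north that sees sees Z H north sees sees Z sees sees sees ⇒ north north north that sees sees sees sees that H north sees sees Z sees sees sees ⇒ north north north that sees sees sees sees that that north sees sees Z sees sees sees ⇒ north north north that sees sees sees sees that that north sees sees sees sees that sees sees sees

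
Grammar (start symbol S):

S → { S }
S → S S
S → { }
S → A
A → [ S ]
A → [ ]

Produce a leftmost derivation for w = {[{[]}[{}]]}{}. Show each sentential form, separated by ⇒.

S ⇒ SS   [S → S S]
SS ⇒ {S}S   [S → { S }]
{S}S ⇒ {A}S   [S → A]
{A}S ⇒ {[S]}S   [A → [ S ]]
{[S]}S ⇒ {[SS]}S   [S → S S]
{[SS]}S ⇒ {[{S}S]}S   [S → { S }]
{[{S}S]}S ⇒ {[{A}S]}S   [S → A]
{[{A}S]}S ⇒ {[{[]}S]}S   [A → [ ]]
{[{[]}S]}S ⇒ {[{[]}A]}S   [S → A]
{[{[]}A]}S ⇒ {[{[]}[S]]}S   [A → [ S ]]
{[{[]}[S]]}S ⇒ {[{[]}[{}]]}S   [S → { }]
{[{[]}[{}]]}S ⇒ {[{[]}[{}]]}{}   [S → { }]

S ⇒ SS ⇒ {S}S ⇒ {A}S ⇒ {[S]}S ⇒ {[SS]}S ⇒ {[{S}S]}S ⇒ {[{A}S]}S ⇒ {[{[]}S]}S ⇒ {[{[]}A]}S ⇒ {[{[]}[S]]}S ⇒ {[{[]}[{}]]}S ⇒ {[{[]}[{}]]}{}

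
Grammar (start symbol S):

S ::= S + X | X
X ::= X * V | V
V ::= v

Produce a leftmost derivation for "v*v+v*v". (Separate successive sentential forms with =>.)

S=>S+X=>X+X=>X*V+X=>V*V+X=>v*V+X=>v*v+X=>v*v+X*V=>v*v+V*V=>v*v+v*V=>v*v+v*v

S => S+X   [S ::= S + X]
S+X => X+X   [S ::= X]
X+X => X*V+X   [X ::= X * V]
X*V+X => V*V+X   [X ::= V]
V*V+X => v*V+X   [V ::= v]
v*V+X => v*v+X   [V ::= v]
v*v+X => v*v+X*V   [X ::= X * V]
v*v+X*V => v*v+V*V   [X ::= V]
v*v+V*V => v*v+v*V   [V ::= v]
v*v+v*V => v*v+v*v   [V ::= v]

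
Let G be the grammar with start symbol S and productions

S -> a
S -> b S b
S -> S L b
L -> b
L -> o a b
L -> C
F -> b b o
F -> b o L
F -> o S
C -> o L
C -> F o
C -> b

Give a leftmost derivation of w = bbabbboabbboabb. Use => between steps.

S => SLb => bSbLb => bSLbbLb => bSLbLbbLb => bbSbLbLbbLb => bbabLbLbbLb => bbabbbLbbLb => bbabbboabbbLb => bbabbboabbboabb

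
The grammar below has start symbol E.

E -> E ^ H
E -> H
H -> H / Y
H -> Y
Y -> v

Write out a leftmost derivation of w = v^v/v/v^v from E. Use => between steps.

E => E^H   [E -> E ^ H]
E^H => E^H^H   [E -> E ^ H]
E^H^H => H^H^H   [E -> H]
H^H^H => Y^H^H   [H -> Y]
Y^H^H => v^H^H   [Y -> v]
v^H^H => v^H/Y^H   [H -> H / Y]
v^H/Y^H => v^H/Y/Y^H   [H -> H / Y]
v^H/Y/Y^H => v^Y/Y/Y^H   [H -> Y]
v^Y/Y/Y^H => v^v/Y/Y^H   [Y -> v]
v^v/Y/Y^H => v^v/v/Y^H   [Y -> v]
v^v/v/Y^H => v^v/v/v^H   [Y -> v]
v^v/v/v^H => v^v/v/v^Y   [H -> Y]
v^v/v/v^Y => v^v/v/v^v   [Y -> v]

E => E^H => E^H^H => H^H^H => Y^H^H => v^H^H => v^H/Y^H => v^H/Y/Y^H => v^Y/Y/Y^H => v^v/Y/Y^H => v^v/v/Y^H => v^v/v/v^H => v^v/v/v^Y => v^v/v/v^v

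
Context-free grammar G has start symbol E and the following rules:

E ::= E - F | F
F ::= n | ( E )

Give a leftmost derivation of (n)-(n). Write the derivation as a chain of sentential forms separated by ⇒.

E ⇒ E-F   [E ::= E - F]
E-F ⇒ F-F   [E ::= F]
F-F ⇒ (E)-F   [F ::= ( E )]
(E)-F ⇒ (F)-F   [E ::= F]
(F)-F ⇒ (n)-F   [F ::= n]
(n)-F ⇒ (n)-(E)   [F ::= ( E )]
(n)-(E) ⇒ (n)-(F)   [E ::= F]
(n)-(F) ⇒ (n)-(n)   [F ::= n]

E ⇒ E-F ⇒ F-F ⇒ (E)-F ⇒ (F)-F ⇒ (n)-F ⇒ (n)-(E) ⇒ (n)-(F) ⇒ (n)-(n)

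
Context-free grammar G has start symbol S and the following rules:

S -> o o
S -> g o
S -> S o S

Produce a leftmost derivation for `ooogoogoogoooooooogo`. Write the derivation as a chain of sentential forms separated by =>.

S => SoS   [S -> S o S]
SoS => oooS   [S -> o o]
oooS => oooSoS   [S -> S o S]
oooSoS => oooSoSoS   [S -> S o S]
oooSoSoS => oooSoSoSoS   [S -> S o S]
oooSoSoSoS => ooogooSoSoS   [S -> g o]
ooogooSoSoS => ooogooSoSoSoS   [S -> S o S]
ooogooSoSoSoS => ooogooSoSoSoSoS   [S -> S o S]
ooogooSoSoSoSoS => ooogoogooSoSoSoS   [S -> g o]
ooogoogooSoSoSoS => ooogoogoogooSoSoS   [S -> g o]
ooogoogoogooSoSoS => ooogoogoogoooooSoS   [S -> o o]
ooogoogoogoooooSoS => ooogoogoogooooooooS   [S -> o o]
ooogoogoogooooooooS => ooogoogoogoooooooogo   [S -> g o]

S => SoS => oooS => oooSoS => oooSoSoS => oooSoSoSoS => ooogooSoSoS => ooogooSoSoSoS => ooogooSoSoSoSoS => ooogoogooSoSoSoS => ooogoogoogooSoSoS => ooogoogoogoooooSoS => ooogoogoogooooooooS => ooogoogoogoooooooogo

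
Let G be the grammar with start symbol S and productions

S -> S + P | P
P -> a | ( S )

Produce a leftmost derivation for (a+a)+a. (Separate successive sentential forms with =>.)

S => S+P   [S -> S + P]
S+P => P+P   [S -> P]
P+P => (S)+P   [P -> ( S )]
(S)+P => (S+P)+P   [S -> S + P]
(S+P)+P => (P+P)+P   [S -> P]
(P+P)+P => (a+P)+P   [P -> a]
(a+P)+P => (a+a)+P   [P -> a]
(a+a)+P => (a+a)+a   [P -> a]

S => S+P => P+P => (S)+P => (S+P)+P => (P+P)+P => (a+P)+P => (a+a)+P => (a+a)+a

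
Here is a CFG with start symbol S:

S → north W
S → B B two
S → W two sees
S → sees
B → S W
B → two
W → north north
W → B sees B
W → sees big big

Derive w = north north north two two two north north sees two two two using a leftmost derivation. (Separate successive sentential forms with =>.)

S => B B two => S W B two => north W W B two => north north north W B two => north north north B sees B B two => north north north S W sees B B two => north north north B B two W sees B B two => north north north two B two W sees B B two => north north north two two two W sees B B two => north north north two two two north north sees B B two => north north north two two two north north sees two B two => north north north two two two north north sees two two two

S => B B two   [S → B B two]
B B two => S W B two   [B → S W]
S W B two => north W W B two   [S → north W]
north W W B two => north north north W B two   [W → north north]
north north north W B two => north north north B sees B B two   [W → B sees B]
north north north B sees B B two => north north north S W sees B B two   [B → S W]
north north north S W sees B B two => north north north B B two W sees B B two   [S → B B two]
north north north B B two W sees B B two => north north north two B two W sees B B two   [B → two]
north north north two B two W sees B B two => north north north two two two W sees B B two   [B → two]
north north north two two two W sees B B two => north north north two two two north north sees B B two   [W → north north]
north north north two two two north north sees B B two => north north north two two two north north sees two B two   [B → two]
north north north two two two north north sees two B two => north north north two two two north north sees two two two   [B → two]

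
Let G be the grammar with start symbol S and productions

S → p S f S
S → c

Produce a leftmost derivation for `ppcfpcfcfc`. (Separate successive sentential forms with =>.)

S => pSfS => ppSfSfS => ppcfSfS => ppcfpSfSfS => ppcfpcfSfS => ppcfpcfcfS => ppcfpcfcfc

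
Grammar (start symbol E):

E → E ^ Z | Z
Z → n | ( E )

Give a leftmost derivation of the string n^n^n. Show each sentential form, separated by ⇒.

E⇒E^Z⇒E^Z^Z⇒Z^Z^Z⇒n^Z^Z⇒n^n^Z⇒n^n^n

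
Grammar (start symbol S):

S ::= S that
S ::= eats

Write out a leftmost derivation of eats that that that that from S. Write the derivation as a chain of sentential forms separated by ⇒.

S ⇒ S that ⇒ S that that ⇒ S that that that ⇒ S that that that that ⇒ eats that that that that

S ⇒ S that   [S ::= S that]
S that ⇒ S that that   [S ::= S that]
S that that ⇒ S that that that   [S ::= S that]
S that that that ⇒ S that that that that   [S ::= S that]
S that that that that ⇒ eats that that that that   [S ::= eats]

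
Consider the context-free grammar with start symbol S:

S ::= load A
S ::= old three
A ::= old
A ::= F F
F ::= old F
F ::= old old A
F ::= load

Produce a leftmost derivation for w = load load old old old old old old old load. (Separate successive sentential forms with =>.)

S => load A => load F F => load load F => load load old old A => load load old old F F => load load old old old F F => load load old old old old F F => load load old old old old old old A F => load load old old old old old old old F => load load old old old old old old old load

S => load A   [S ::= load A]
load A => load F F   [A ::= F F]
load F F => load load F   [F ::= load]
load load F => load load old old A   [F ::= old old A]
load load old old A => load load old old F F   [A ::= F F]
load load old old F F => load load old old old F F   [F ::= old F]
load load old old old F F => load load old old old old F F   [F ::= old F]
load load old old old old F F => load load old old old old old old A F   [F ::= old old A]
load load old old old old old old A F => load load old old old old old old old F   [A ::= old]
load load old old old old old old old F => load load old old old old old old old load   [F ::= load]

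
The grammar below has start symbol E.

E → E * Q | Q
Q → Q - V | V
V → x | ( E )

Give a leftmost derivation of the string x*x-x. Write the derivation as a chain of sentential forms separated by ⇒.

E⇒E*Q⇒Q*Q⇒V*Q⇒x*Q⇒x*Q-V⇒x*V-V⇒x*x-V⇒x*x-x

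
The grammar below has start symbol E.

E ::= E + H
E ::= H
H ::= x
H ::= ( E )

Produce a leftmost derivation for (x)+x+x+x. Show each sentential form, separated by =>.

E => E+H   [E ::= E + H]
E+H => E+H+H   [E ::= E + H]
E+H+H => E+H+H+H   [E ::= E + H]
E+H+H+H => H+H+H+H   [E ::= H]
H+H+H+H => (E)+H+H+H   [H ::= ( E )]
(E)+H+H+H => (H)+H+H+H   [E ::= H]
(H)+H+H+H => (x)+H+H+H   [H ::= x]
(x)+H+H+H => (x)+x+H+H   [H ::= x]
(x)+x+H+H => (x)+x+x+H   [H ::= x]
(x)+x+x+H => (x)+x+x+x   [H ::= x]

E=>E+H=>E+H+H=>E+H+H+H=>H+H+H+H=>(E)+H+H+H=>(H)+H+H+H=>(x)+H+H+H=>(x)+x+H+H=>(x)+x+x+H=>(x)+x+x+x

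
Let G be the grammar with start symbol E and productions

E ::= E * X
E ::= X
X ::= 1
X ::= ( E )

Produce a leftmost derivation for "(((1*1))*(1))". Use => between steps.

E => X => (E) => (E*X) => (X*X) => ((E)*X) => ((X)*X) => (((E))*X) => (((E*X))*X) => (((X*X))*X) => (((1*X))*X) => (((1*1))*X) => (((1*1))*(E)) => (((1*1))*(X)) => (((1*1))*(1))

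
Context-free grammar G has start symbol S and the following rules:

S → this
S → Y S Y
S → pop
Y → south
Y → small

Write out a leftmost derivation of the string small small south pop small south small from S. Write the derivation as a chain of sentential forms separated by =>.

S => Y S Y => small S Y => small Y S Y Y => small small S Y Y => small small Y S Y Y Y => small small south S Y Y Y => small small south pop Y Y Y => small small south pop small Y Y => small small south pop small south Y => small small south pop small south small

S => Y S Y   [S → Y S Y]
Y S Y => small S Y   [Y → small]
small S Y => small Y S Y Y   [S → Y S Y]
small Y S Y Y => small small S Y Y   [Y → small]
small small S Y Y => small small Y S Y Y Y   [S → Y S Y]
small small Y S Y Y Y => small small south S Y Y Y   [Y → south]
small small south S Y Y Y => small small south pop Y Y Y   [S → pop]
small small south pop Y Y Y => small small south pop small Y Y   [Y → small]
small small south pop small Y Y => small small south pop small south Y   [Y → south]
small small south pop small south Y => small small south pop small south small   [Y → small]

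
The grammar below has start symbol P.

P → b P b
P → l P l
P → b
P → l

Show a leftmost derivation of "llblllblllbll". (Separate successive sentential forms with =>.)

P => lPl => llPll => llbPbll => llblPlbll => llbllPllbll => llblllPlllbll => llblllblllbll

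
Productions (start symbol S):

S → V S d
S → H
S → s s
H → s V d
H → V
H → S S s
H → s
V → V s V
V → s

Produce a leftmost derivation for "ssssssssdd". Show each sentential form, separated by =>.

S => VSd => sSd => sVSdd => sVsVSdd => sVsVsVSdd => sssVsVSdd => sssssVSdd => ssssssSdd => ssssssssdd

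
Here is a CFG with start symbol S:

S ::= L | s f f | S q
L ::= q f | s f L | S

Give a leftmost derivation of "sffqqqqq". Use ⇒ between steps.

S⇒Sq⇒Sqq⇒Sqqq⇒Sqqqq⇒Sqqqqq⇒sffqqqqq

S ⇒ Sq   [S ::= S q]
Sq ⇒ Sqq   [S ::= S q]
Sqq ⇒ Sqqq   [S ::= S q]
Sqqq ⇒ Sqqqq   [S ::= S q]
Sqqqq ⇒ Sqqqqq   [S ::= S q]
Sqqqqq ⇒ sffqqqqq   [S ::= s f f]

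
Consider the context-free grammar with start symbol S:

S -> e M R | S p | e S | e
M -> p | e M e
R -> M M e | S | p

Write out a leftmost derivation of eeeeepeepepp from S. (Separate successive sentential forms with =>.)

S => eS => eeS => eeSp => eeeSp => eeeeSp => eeeeeMRp => eeeeepRp => eeeeepSp => eeeeepeMRp => eeeeepeeMeRp => eeeeepeepeRp => eeeeepeepepp

S => eS   [S -> e S]
eS => eeS   [S -> e S]
eeS => eeSp   [S -> S p]
eeSp => eeeSp   [S -> e S]
eeeSp => eeeeSp   [S -> e S]
eeeeSp => eeeeeMRp   [S -> e M R]
eeeeeMRp => eeeeepRp   [M -> p]
eeeeepRp => eeeeepSp   [R -> S]
eeeeepSp => eeeeepeMRp   [S -> e M R]
eeeeepeMRp => eeeeepeeMeRp   [M -> e M e]
eeeeepeeMeRp => eeeeepeepeRp   [M -> p]
eeeeepeepeRp => eeeeepeepepp   [R -> p]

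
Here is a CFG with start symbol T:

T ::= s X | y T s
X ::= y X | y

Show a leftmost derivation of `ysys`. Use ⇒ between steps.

T⇒yTs⇒ysXs⇒ysys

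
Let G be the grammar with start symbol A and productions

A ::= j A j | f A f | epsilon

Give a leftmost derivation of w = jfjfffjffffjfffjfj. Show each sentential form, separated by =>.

A => jAj   [A ::= j A j]
jAj => jfAfj   [A ::= f A f]
jfAfj => jfjAjfj   [A ::= j A j]
jfjAjfj => jfjfAfjfj   [A ::= f A f]
jfjfAfjfj => jfjffAffjfj   [A ::= f A f]
jfjffAffjfj => jfjfffAfffjfj   [A ::= f A f]
jfjfffAfffjfj => jfjfffjAjfffjfj   [A ::= j A j]
jfjfffjAjfffjfj => jfjfffjfAfjfffjfj   [A ::= f A f]
jfjfffjfAfjfffjfj => jfjfffjffAffjfffjfj   [A ::= f A f]
jfjfffjffAffjfffjfj => jfjfffjffffjfffjfj   [A ::= epsilon]

A => jAj => jfAfj => jfjAjfj => jfjfAfjfj => jfjffAffjfj => jfjfffAfffjfj => jfjfffjAjfffjfj => jfjfffjfAfjfffjfj => jfjfffjffAffjfffjfj => jfjfffjffffjfffjfj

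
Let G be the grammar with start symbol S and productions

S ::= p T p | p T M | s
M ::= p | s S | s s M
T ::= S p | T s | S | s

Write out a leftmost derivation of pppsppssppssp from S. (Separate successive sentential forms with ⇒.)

S ⇒ pTM ⇒ pTsM ⇒ pTssM ⇒ pSpssM ⇒ ppTMpssM ⇒ ppSpMpssM ⇒ pppTppMpssM ⇒ pppsppMpssM ⇒ pppsppssMpssM ⇒ pppsppssppssM ⇒ pppsppssppssp

S ⇒ pTM   [S ::= p T M]
pTM ⇒ pTsM   [T ::= T s]
pTsM ⇒ pTssM   [T ::= T s]
pTssM ⇒ pSpssM   [T ::= S p]
pSpssM ⇒ ppTMpssM   [S ::= p T M]
ppTMpssM ⇒ ppSpMpssM   [T ::= S p]
ppSpMpssM ⇒ pppTppMpssM   [S ::= p T p]
pppTppMpssM ⇒ pppsppMpssM   [T ::= s]
pppsppMpssM ⇒ pppsppssMpssM   [M ::= s s M]
pppsppssMpssM ⇒ pppsppssppssM   [M ::= p]
pppsppssppssM ⇒ pppsppssppssp   [M ::= p]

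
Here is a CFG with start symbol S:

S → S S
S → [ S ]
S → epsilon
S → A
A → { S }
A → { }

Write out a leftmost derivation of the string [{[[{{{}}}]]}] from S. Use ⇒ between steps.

S ⇒ [S]   [S → [ S ]]
[S] ⇒ [A]   [S → A]
[A] ⇒ [{S}]   [A → { S }]
[{S}] ⇒ [{SS}]   [S → S S]
[{SS}] ⇒ [{[S]S}]   [S → [ S ]]
[{[S]S}] ⇒ [{[[S]]S}]   [S → [ S ]]
[{[[S]]S}] ⇒ [{[[A]]S}]   [S → A]
[{[[A]]S}] ⇒ [{[[{S}]]S}]   [A → { S }]
[{[[{S}]]S}] ⇒ [{[[{A}]]S}]   [S → A]
[{[[{A}]]S}] ⇒ [{[[{{S}}]]S}]   [A → { S }]
[{[[{{S}}]]S}] ⇒ [{[[{{A}}]]S}]   [S → A]
[{[[{{A}}]]S}] ⇒ [{[[{{{S}}}]]S}]   [A → { S }]
[{[[{{{S}}}]]S}] ⇒ [{[[{{{}}}]]S}]   [S → epsilon]
[{[[{{{}}}]]S}] ⇒ [{[[{{{}}}]]}]   [S → epsilon]

S ⇒ [S] ⇒ [A] ⇒ [{S}] ⇒ [{SS}] ⇒ [{[S]S}] ⇒ [{[[S]]S}] ⇒ [{[[A]]S}] ⇒ [{[[{S}]]S}] ⇒ [{[[{A}]]S}] ⇒ [{[[{{S}}]]S}] ⇒ [{[[{{A}}]]S}] ⇒ [{[[{{{S}}}]]S}] ⇒ [{[[{{{}}}]]S}] ⇒ [{[[{{{}}}]]}]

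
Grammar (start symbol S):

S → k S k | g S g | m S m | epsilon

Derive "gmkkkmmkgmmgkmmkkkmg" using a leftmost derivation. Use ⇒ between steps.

S ⇒ gSg ⇒ gmSmg ⇒ gmkSkmg ⇒ gmkkSkkmg ⇒ gmkkkSkkkmg ⇒ gmkkkmSmkkkmg ⇒ gmkkkmmSmmkkkmg ⇒ gmkkkmmkSkmmkkkmg ⇒ gmkkkmmkgSgkmmkkkmg ⇒ gmkkkmmkgmSmgkmmkkkmg ⇒ gmkkkmmkgmmgkmmkkkmg

S ⇒ gSg   [S → g S g]
gSg ⇒ gmSmg   [S → m S m]
gmSmg ⇒ gmkSkmg   [S → k S k]
gmkSkmg ⇒ gmkkSkkmg   [S → k S k]
gmkkSkkmg ⇒ gmkkkSkkkmg   [S → k S k]
gmkkkSkkkmg ⇒ gmkkkmSmkkkmg   [S → m S m]
gmkkkmSmkkkmg ⇒ gmkkkmmSmmkkkmg   [S → m S m]
gmkkkmmSmmkkkmg ⇒ gmkkkmmkSkmmkkkmg   [S → k S k]
gmkkkmmkSkmmkkkmg ⇒ gmkkkmmkgSgkmmkkkmg   [S → g S g]
gmkkkmmkgSgkmmkkkmg ⇒ gmkkkmmkgmSmgkmmkkkmg   [S → m S m]
gmkkkmmkgmSmgkmmkkkmg ⇒ gmkkkmmkgmmgkmmkkkmg   [S → epsilon]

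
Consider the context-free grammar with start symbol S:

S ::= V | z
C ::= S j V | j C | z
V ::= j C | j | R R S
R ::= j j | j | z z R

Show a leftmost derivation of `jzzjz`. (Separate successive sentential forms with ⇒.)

S ⇒ V ⇒ RRS ⇒ jRS ⇒ jzzRS ⇒ jzzjS ⇒ jzzjz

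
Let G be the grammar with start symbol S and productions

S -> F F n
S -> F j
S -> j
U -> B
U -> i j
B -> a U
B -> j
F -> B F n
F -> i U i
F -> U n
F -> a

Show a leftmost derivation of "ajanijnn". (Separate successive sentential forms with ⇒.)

S ⇒ FFn ⇒ BFnFn ⇒ aUFnFn ⇒ aBFnFn ⇒ ajFnFn ⇒ ajanFn ⇒ ajanUnn ⇒ ajanijnn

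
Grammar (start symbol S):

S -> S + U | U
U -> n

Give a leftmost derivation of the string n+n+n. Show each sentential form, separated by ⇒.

S ⇒ S+U ⇒ S+U+U ⇒ U+U+U ⇒ n+U+U ⇒ n+n+U ⇒ n+n+n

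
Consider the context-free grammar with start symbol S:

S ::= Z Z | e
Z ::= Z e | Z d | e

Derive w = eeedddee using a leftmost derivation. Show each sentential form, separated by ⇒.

S ⇒ ZZ ⇒ ZdZ ⇒ ZddZ ⇒ ZdddZ ⇒ ZedddZ ⇒ ZeedddZ ⇒ eeedddZ ⇒ eeedddZe ⇒ eeedddee

S ⇒ ZZ   [S ::= Z Z]
ZZ ⇒ ZdZ   [Z ::= Z d]
ZdZ ⇒ ZddZ   [Z ::= Z d]
ZddZ ⇒ ZdddZ   [Z ::= Z d]
ZdddZ ⇒ ZedddZ   [Z ::= Z e]
ZedddZ ⇒ ZeedddZ   [Z ::= Z e]
ZeedddZ ⇒ eeedddZ   [Z ::= e]
eeedddZ ⇒ eeedddZe   [Z ::= Z e]
eeedddZe ⇒ eeedddee   [Z ::= e]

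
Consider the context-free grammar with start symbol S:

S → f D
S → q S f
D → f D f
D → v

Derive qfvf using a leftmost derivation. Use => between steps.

S=>qSf=>qfDf=>qfvf

S => qSf   [S → q S f]
qSf => qfDf   [S → f D]
qfDf => qfvf   [D → v]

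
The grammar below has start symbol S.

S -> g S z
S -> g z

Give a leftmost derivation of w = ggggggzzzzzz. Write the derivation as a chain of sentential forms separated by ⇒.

S ⇒ gSz   [S -> g S z]
gSz ⇒ ggSzz   [S -> g S z]
ggSzz ⇒ gggSzzz   [S -> g S z]
gggSzzz ⇒ ggggSzzzz   [S -> g S z]
ggggSzzzz ⇒ gggggSzzzzz   [S -> g S z]
gggggSzzzzz ⇒ ggggggzzzzzz   [S -> g z]

S ⇒ gSz ⇒ ggSzz ⇒ gggSzzz ⇒ ggggSzzzz ⇒ gggggSzzzzz ⇒ ggggggzzzzzz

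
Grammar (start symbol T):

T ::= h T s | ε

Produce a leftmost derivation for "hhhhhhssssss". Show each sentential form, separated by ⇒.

T ⇒ hTs ⇒ hhTss ⇒ hhhTsss ⇒ hhhhTssss ⇒ hhhhhTsssss ⇒ hhhhhhTssssss ⇒ hhhhhhssssss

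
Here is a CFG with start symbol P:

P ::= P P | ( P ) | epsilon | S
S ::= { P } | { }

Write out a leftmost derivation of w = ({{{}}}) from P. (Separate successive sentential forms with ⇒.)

P ⇒ (P)   [P ::= ( P )]
(P) ⇒ (S)   [P ::= S]
(S) ⇒ ({P})   [S ::= { P }]
({P}) ⇒ ({PP})   [P ::= P P]
({PP}) ⇒ ({SP})   [P ::= S]
({SP}) ⇒ ({{P}P})   [S ::= { P }]
({{P}P}) ⇒ ({{S}P})   [P ::= S]
({{S}P}) ⇒ ({{{P}}P})   [S ::= { P }]
({{{P}}P}) ⇒ ({{{}}P})   [P ::= epsilon]
({{{}}P}) ⇒ ({{{}}})   [P ::= epsilon]

P⇒(P)⇒(S)⇒({P})⇒({PP})⇒({SP})⇒({{P}P})⇒({{S}P})⇒({{{P}}P})⇒({{{}}P})⇒({{{}}})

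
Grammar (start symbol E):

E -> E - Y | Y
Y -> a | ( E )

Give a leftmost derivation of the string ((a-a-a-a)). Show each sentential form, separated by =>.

E => Y   [E -> Y]
Y => (E)   [Y -> ( E )]
(E) => (Y)   [E -> Y]
(Y) => ((E))   [Y -> ( E )]
((E)) => ((E-Y))   [E -> E - Y]
((E-Y)) => ((E-Y-Y))   [E -> E - Y]
((E-Y-Y)) => ((E-Y-Y-Y))   [E -> E - Y]
((E-Y-Y-Y)) => ((Y-Y-Y-Y))   [E -> Y]
((Y-Y-Y-Y)) => ((a-Y-Y-Y))   [Y -> a]
((a-Y-Y-Y)) => ((a-a-Y-Y))   [Y -> a]
((a-a-Y-Y)) => ((a-a-a-Y))   [Y -> a]
((a-a-a-Y)) => ((a-a-a-a))   [Y -> a]

E=>Y=>(E)=>(Y)=>((E))=>((E-Y))=>((E-Y-Y))=>((E-Y-Y-Y))=>((Y-Y-Y-Y))=>((a-Y-Y-Y))=>((a-a-Y-Y))=>((a-a-a-Y))=>((a-a-a-a))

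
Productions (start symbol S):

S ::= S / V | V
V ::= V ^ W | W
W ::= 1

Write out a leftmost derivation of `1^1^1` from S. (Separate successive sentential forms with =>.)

S=>V=>V^W=>V^W^W=>W^W^W=>1^W^W=>1^1^W=>1^1^1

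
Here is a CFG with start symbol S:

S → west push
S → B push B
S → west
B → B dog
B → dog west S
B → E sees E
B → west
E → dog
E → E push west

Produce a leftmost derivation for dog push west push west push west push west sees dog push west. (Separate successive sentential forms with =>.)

S => B push B => E sees E push B => E push west sees E push B => E push west push west sees E push B => E push west push west push west sees E push B => E push west push west push west push west sees E push B => dog push west push west push west push west sees E push B => dog push west push west push west push west sees dog push B => dog push west push west push west push west sees dog push west

S => B push B   [S → B push B]
B push B => E sees E push B   [B → E sees E]
E sees E push B => E push west sees E push B   [E → E push west]
E push west sees E push B => E push west push west sees E push B   [E → E push west]
E push west push west sees E push B => E push west push west push west sees E push B   [E → E push west]
E push west push west push west sees E push B => E push west push west push west push west sees E push B   [E → E push west]
E push west push west push west push west sees E push B => dog push west push west push west push west sees E push B   [E → dog]
dog push west push west push west push west sees E push B => dog push west push west push west push west sees dog push B   [E → dog]
dog push west push west push west push west sees dog push B => dog push west push west push west push west sees dog push west   [B → west]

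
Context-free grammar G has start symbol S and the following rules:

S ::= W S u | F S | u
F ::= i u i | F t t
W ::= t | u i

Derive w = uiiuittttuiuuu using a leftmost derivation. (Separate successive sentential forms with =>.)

S => WSu   [S ::= W S u]
WSu => uiSu   [W ::= u i]
uiSu => uiFSu   [S ::= F S]
uiFSu => uiFttSu   [F ::= F t t]
uiFttSu => uiFttttSu   [F ::= F t t]
uiFttttSu => uiiuittttSu   [F ::= i u i]
uiiuittttSu => uiiuittttWSuu   [S ::= W S u]
uiiuittttWSuu => uiiuittttuiSuu   [W ::= u i]
uiiuittttuiSuu => uiiuittttuiuuu   [S ::= u]

S => WSu => uiSu => uiFSu => uiFttSu => uiFttttSu => uiiuittttSu => uiiuittttWSuu => uiiuittttuiSuu => uiiuittttuiuuu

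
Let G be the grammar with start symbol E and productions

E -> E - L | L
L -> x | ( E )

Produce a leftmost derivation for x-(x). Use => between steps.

E => E-L => L-L => x-L => x-(E) => x-(L) => x-(x)

E => E-L   [E -> E - L]
E-L => L-L   [E -> L]
L-L => x-L   [L -> x]
x-L => x-(E)   [L -> ( E )]
x-(E) => x-(L)   [E -> L]
x-(L) => x-(x)   [L -> x]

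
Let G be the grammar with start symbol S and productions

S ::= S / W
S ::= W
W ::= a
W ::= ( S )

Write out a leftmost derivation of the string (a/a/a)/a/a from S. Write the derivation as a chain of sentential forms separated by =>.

S => S/W => S/W/W => W/W/W => (S)/W/W => (S/W)/W/W => (S/W/W)/W/W => (W/W/W)/W/W => (a/W/W)/W/W => (a/a/W)/W/W => (a/a/a)/W/W => (a/a/a)/a/W => (a/a/a)/a/a

S => S/W   [S ::= S / W]
S/W => S/W/W   [S ::= S / W]
S/W/W => W/W/W   [S ::= W]
W/W/W => (S)/W/W   [W ::= ( S )]
(S)/W/W => (S/W)/W/W   [S ::= S / W]
(S/W)/W/W => (S/W/W)/W/W   [S ::= S / W]
(S/W/W)/W/W => (W/W/W)/W/W   [S ::= W]
(W/W/W)/W/W => (a/W/W)/W/W   [W ::= a]
(a/W/W)/W/W => (a/a/W)/W/W   [W ::= a]
(a/a/W)/W/W => (a/a/a)/W/W   [W ::= a]
(a/a/a)/W/W => (a/a/a)/a/W   [W ::= a]
(a/a/a)/a/W => (a/a/a)/a/a   [W ::= a]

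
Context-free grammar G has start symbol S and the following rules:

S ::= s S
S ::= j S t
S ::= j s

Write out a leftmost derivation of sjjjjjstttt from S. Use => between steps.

S => sS => sjSt => sjjStt => sjjjSttt => sjjjjStttt => sjjjjjstttt

S => sS   [S ::= s S]
sS => sjSt   [S ::= j S t]
sjSt => sjjStt   [S ::= j S t]
sjjStt => sjjjSttt   [S ::= j S t]
sjjjSttt => sjjjjStttt   [S ::= j S t]
sjjjjStttt => sjjjjjstttt   [S ::= j s]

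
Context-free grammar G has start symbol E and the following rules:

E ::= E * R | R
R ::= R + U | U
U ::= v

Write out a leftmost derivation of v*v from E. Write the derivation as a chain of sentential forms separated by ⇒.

E ⇒ E*R ⇒ R*R ⇒ U*R ⇒ v*R ⇒ v*U ⇒ v*v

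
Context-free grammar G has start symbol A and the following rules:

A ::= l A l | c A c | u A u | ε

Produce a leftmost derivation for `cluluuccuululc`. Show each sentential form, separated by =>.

A => cAc   [A ::= c A c]
cAc => clAlc   [A ::= l A l]
clAlc => cluAulc   [A ::= u A u]
cluAulc => clulAlulc   [A ::= l A l]
clulAlulc => cluluAululc   [A ::= u A u]
cluluAululc => cluluuAuululc   [A ::= u A u]
cluluuAuululc => cluluucAcuululc   [A ::= c A c]
cluluucAcuululc => cluluuccuululc   [A ::= ε]

A => cAc => clAlc => cluAulc => clulAlulc => cluluAululc => cluluuAuululc => cluluucAcuululc => cluluuccuululc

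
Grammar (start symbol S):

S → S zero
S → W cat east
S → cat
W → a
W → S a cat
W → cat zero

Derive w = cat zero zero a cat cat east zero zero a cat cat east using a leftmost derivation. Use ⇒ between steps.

S ⇒ W cat east ⇒ S a cat cat east ⇒ S zero a cat cat east ⇒ S zero zero a cat cat east ⇒ W cat east zero zero a cat cat east ⇒ S a cat cat east zero zero a cat cat east ⇒ S zero a cat cat east zero zero a cat cat east ⇒ S zero zero a cat cat east zero zero a cat cat east ⇒ cat zero zero a cat cat east zero zero a cat cat east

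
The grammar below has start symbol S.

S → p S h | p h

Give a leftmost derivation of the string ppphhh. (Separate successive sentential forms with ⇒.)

S ⇒ pSh   [S → p S h]
pSh ⇒ ppShh   [S → p S h]
ppShh ⇒ ppphhh   [S → p h]

S ⇒ pSh ⇒ ppShh ⇒ ppphhh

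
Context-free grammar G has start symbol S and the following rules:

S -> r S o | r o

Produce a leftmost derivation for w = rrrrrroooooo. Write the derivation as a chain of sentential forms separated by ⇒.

S ⇒ rSo   [S -> r S o]
rSo ⇒ rrSoo   [S -> r S o]
rrSoo ⇒ rrrSooo   [S -> r S o]
rrrSooo ⇒ rrrrSoooo   [S -> r S o]
rrrrSoooo ⇒ rrrrrSooooo   [S -> r S o]
rrrrrSooooo ⇒ rrrrrroooooo   [S -> r o]

S⇒rSo⇒rrSoo⇒rrrSooo⇒rrrrSoooo⇒rrrrrSooooo⇒rrrrrroooooo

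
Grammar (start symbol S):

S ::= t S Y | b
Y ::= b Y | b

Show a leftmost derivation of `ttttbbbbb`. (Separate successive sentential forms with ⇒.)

S ⇒ tSY ⇒ ttSYY ⇒ tttSYYY ⇒ ttttSYYYY ⇒ ttttbYYYY ⇒ ttttbbYYY ⇒ ttttbbbYY ⇒ ttttbbbbY ⇒ ttttbbbbb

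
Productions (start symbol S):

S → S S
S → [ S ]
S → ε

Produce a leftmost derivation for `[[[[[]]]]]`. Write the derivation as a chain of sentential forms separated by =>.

S => [S] => [SS] => [SSS] => [[S]SS] => [[[S]]SS] => [[[[S]]]SS] => [[[[[S]]]]SS] => [[[[[]]]]SS] => [[[[[]]]]S] => [[[[[]]]]]

S => [S]   [S → [ S ]]
[S] => [SS]   [S → S S]
[SS] => [SSS]   [S → S S]
[SSS] => [[S]SS]   [S → [ S ]]
[[S]SS] => [[[S]]SS]   [S → [ S ]]
[[[S]]SS] => [[[[S]]]SS]   [S → [ S ]]
[[[[S]]]SS] => [[[[[S]]]]SS]   [S → [ S ]]
[[[[[S]]]]SS] => [[[[[]]]]SS]   [S → ε]
[[[[[]]]]SS] => [[[[[]]]]S]   [S → ε]
[[[[[]]]]S] => [[[[[]]]]]   [S → ε]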